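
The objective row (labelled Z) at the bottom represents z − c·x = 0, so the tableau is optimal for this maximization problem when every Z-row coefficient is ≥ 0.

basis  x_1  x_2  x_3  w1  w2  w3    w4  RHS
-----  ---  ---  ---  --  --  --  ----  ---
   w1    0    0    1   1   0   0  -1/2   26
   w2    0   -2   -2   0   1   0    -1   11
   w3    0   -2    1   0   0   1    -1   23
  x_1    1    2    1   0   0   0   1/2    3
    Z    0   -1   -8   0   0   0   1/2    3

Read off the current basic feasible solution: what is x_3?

0

x_3 is not in the basis, so in the current basic feasible solution x_3 = 0.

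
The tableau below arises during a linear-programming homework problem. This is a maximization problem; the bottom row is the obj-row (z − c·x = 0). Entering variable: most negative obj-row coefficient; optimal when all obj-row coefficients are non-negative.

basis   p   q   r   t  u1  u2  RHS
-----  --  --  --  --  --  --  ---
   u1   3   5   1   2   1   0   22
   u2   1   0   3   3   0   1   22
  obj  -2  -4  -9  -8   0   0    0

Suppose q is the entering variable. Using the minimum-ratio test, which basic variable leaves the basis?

u1

Column q entries and ratios — u1: 22/5 = 22/5; u2: 0 ≤ 0, skip.
Smallest ratio is 22/5 in the row of u1, so u1 leaves.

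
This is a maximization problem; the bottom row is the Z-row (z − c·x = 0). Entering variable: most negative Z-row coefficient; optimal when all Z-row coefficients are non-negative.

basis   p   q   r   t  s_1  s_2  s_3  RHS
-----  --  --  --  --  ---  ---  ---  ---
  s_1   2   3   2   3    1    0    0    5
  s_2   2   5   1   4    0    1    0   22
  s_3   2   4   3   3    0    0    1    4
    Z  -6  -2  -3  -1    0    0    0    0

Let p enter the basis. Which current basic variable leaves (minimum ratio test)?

s_3

Column p entries and ratios — s_1: 5/2 = 5/2; s_2: 22/2 = 11; s_3: 4/2 = 2.
Smallest ratio is 2 in the row of s_3, so s_3 leaves.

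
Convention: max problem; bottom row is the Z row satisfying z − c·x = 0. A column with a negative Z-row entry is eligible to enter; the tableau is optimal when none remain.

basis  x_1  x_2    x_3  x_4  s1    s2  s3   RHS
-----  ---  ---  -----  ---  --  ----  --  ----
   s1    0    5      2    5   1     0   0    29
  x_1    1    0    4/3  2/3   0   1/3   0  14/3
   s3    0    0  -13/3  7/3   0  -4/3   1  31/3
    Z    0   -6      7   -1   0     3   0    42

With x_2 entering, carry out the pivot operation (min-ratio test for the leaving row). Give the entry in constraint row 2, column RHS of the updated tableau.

14/3

Ratio test on column x_2 — row 1: 29/5 = 29/5; row 2: entry 0 ≤ 0; row 3: entry 0 ≤ 0. Minimum is 29/5 at row 1 (s1 leaves); pivot element 5.
Divide row 1 by 5; eliminate column x_2 from the other rows.
Row 2 update in column RHS: 14/3 − 0·(29/5) = 14/3.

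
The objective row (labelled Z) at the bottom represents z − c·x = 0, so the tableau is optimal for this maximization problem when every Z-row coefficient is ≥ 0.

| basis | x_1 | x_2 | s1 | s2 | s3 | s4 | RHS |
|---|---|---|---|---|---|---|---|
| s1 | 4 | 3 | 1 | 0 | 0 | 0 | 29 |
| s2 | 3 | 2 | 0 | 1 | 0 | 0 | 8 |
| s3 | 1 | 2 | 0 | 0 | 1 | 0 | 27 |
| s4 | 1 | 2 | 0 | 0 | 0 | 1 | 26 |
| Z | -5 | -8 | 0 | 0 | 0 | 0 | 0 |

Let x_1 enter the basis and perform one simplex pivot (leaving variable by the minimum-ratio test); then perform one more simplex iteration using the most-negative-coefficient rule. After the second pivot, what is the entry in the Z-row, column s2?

4

Ratio test on column x_1 — row 1: 29/4 = 29/4; row 2: 8/3 = 8/3; row 3: 27/1 = 27; row 4: 26/1 = 26. Minimum is 8/3 at row 2 (s2 leaves); pivot element 3.
Divide row 2 by 3; eliminate column x_1 from the other rows.
Second iteration: most negative Z-row entry is -14/3 in column x_2, so x_2 enters.
Ratio test on column x_2 — row 1: (55/3)/(1/3) = 55; row 2: (8/3)/(2/3) = 4; row 3: (73/3)/(4/3) = 73/4; row 4: (70/3)/(4/3) = 35/2. Minimum is 4 at row 2 (x_1 leaves); pivot element 2/3.
Divide row 2 by 2/3; eliminate column x_2 from the other rows.
After both pivots, the entry at the Z-row, column s2 is 4.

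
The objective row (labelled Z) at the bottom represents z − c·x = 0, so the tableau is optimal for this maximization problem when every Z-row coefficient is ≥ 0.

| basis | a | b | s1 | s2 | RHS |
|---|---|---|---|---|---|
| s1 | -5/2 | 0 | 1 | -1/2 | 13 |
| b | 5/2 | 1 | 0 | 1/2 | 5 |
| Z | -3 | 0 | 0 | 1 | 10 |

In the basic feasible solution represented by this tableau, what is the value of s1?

s1 is basic (row 1); its value is the RHS of that row, 13.

13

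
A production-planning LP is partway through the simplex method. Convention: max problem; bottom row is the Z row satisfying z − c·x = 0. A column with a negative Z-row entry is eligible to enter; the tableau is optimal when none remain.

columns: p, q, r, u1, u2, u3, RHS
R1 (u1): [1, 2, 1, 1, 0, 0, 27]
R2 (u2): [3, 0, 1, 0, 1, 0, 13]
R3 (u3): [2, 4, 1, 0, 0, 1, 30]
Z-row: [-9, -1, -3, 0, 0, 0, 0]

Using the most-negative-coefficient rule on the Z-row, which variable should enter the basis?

p

Negative Z-row entries: p: -9, q: -1, r: -3.
The most negative is -9 in column p, so p enters.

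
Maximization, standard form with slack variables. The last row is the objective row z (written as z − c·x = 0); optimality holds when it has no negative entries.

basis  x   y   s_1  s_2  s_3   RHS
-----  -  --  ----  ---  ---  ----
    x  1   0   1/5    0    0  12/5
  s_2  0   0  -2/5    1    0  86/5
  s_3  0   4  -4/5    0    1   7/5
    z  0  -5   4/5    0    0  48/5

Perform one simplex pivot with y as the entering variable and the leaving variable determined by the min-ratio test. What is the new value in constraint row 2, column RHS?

Ratio test on column y — row 1: entry 0 ≤ 0; row 2: entry 0 ≤ 0; row 3: (7/5)/4 = 7/20. Minimum is 7/20 at row 3 (s_3 leaves); pivot element 4.
Divide row 3 by 4; eliminate column y from the other rows.
Row 2 update in column RHS: 86/5 − 0·(7/20) = 86/5.

86/5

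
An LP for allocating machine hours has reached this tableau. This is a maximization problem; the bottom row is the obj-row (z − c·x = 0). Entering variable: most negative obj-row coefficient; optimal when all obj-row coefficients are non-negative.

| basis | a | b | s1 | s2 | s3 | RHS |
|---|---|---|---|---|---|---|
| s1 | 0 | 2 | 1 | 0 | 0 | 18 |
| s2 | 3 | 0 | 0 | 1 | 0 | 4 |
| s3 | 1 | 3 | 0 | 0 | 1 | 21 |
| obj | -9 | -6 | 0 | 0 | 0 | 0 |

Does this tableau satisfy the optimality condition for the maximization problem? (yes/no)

no

The obj-row has a negative entry -9 in column a, so it is not optimal.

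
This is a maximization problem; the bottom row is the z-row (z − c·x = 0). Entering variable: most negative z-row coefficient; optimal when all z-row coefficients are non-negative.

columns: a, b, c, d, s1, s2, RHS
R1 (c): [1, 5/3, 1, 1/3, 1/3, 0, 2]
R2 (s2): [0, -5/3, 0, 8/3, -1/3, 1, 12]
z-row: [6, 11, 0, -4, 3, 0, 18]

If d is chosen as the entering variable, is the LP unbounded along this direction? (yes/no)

Column d has positive entries in row(s) 1, 2, so the ratio test bounds it — not unbounded.

no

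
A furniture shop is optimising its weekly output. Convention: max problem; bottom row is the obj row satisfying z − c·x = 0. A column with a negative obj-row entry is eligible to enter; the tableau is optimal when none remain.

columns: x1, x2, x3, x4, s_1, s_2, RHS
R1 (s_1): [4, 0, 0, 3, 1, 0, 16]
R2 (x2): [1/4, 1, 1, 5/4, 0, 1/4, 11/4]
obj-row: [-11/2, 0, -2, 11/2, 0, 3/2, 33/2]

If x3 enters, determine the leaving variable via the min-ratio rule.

x2

Column x3 entries and ratios — s_1: 0 ≤ 0, skip; x2: (11/4)/1 = 11/4.
Smallest ratio is 11/4 in the row of x2, so x2 leaves.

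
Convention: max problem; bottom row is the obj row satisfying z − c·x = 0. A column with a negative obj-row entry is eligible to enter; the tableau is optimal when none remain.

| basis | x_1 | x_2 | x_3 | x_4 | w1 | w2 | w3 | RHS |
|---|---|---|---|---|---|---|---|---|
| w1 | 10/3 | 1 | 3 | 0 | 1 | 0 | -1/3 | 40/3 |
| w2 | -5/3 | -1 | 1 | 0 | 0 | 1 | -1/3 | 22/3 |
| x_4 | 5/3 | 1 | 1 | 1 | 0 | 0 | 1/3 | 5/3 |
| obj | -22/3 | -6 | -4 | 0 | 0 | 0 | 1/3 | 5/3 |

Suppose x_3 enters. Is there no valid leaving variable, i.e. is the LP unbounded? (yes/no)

no

Column x_3 has positive entries in row(s) 1, 2, 3, so the ratio test bounds it — not unbounded.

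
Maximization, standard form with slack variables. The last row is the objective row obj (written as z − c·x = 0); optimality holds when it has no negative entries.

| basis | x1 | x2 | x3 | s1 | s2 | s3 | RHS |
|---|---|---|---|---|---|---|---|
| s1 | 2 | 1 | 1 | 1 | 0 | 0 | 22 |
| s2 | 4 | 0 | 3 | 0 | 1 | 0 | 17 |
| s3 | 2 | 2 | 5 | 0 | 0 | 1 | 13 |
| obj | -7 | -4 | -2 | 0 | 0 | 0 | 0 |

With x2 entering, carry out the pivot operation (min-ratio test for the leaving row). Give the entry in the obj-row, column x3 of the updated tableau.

8

Ratio test on column x2 — row 1: 22/1 = 22; row 2: entry 0 ≤ 0; row 3: 13/2 = 13/2. Minimum is 13/2 at row 3 (s3 leaves); pivot element 2.
Divide row 3 by 2; eliminate column x2 from the other rows.
obj-row update in column x3: -2 − (-4)·(5/2) = 8.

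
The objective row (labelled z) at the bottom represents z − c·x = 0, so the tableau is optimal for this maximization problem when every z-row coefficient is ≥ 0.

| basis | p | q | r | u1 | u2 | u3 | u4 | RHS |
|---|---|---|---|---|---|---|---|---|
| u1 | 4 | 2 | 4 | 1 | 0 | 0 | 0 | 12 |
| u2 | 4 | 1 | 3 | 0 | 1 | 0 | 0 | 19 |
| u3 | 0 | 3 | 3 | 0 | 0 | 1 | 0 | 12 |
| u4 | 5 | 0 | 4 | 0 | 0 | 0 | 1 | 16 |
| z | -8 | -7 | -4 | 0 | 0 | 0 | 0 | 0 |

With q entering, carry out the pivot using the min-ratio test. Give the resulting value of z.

28

Ratio test on column q — row 1: 12/2 = 6; row 2: 19/1 = 19; row 3: 12/3 = 4; row 4: entry 0 ≤ 0. Minimum is 4 at row 3 (u3 leaves); pivot element 3.
Pivot on row 3; the z-row RHS becomes 0 − (-7)·4 = 28.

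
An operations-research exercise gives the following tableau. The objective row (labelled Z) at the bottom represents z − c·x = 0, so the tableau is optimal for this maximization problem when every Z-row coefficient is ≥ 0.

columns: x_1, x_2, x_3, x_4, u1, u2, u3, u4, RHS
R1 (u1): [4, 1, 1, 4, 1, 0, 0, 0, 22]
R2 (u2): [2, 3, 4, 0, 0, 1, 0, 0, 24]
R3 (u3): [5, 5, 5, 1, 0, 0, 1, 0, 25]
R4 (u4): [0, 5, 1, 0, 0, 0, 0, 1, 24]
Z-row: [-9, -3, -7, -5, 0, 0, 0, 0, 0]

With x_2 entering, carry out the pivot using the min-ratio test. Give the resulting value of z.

Ratio test on column x_2 — row 1: 22/1 = 22; row 2: 24/3 = 8; row 3: 25/5 = 5; row 4: 24/5 = 24/5. Minimum is 24/5 at row 4 (u4 leaves); pivot element 5.
Pivot on row 4; the Z-row RHS becomes 0 − (-3)·(24/5) = 72/5.

72/5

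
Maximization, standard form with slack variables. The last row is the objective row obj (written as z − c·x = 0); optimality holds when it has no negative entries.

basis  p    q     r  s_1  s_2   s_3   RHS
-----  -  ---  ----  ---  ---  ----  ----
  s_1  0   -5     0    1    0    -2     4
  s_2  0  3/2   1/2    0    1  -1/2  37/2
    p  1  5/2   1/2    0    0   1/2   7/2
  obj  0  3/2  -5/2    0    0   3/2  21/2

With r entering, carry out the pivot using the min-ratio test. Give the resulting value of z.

28

Ratio test on column r — row 1: entry 0 ≤ 0; row 2: (37/2)/(1/2) = 37; row 3: (7/2)/(1/2) = 7. Minimum is 7 at row 3 (p leaves); pivot element 1/2.
Pivot on row 3; the obj-row RHS becomes 21/2 − (-5/2)·7 = 28.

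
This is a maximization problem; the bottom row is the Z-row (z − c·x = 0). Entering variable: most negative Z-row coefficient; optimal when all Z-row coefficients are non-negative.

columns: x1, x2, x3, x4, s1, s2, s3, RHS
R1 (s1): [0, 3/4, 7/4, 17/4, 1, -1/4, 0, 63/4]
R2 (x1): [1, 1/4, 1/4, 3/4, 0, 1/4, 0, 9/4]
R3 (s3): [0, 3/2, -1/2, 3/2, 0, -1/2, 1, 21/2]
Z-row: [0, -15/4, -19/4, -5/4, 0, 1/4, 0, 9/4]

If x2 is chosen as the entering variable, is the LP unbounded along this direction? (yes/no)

no

Column x2 has positive entries in row(s) 1, 2, 3, so the ratio test bounds it — not unbounded.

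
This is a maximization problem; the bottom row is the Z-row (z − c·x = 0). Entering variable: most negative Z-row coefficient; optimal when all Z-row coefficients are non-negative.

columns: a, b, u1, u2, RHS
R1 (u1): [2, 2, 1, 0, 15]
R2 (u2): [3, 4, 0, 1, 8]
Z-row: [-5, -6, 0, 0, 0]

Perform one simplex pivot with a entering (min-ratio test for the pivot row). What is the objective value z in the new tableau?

Ratio test on column a — row 1: 15/2 = 15/2; row 2: 8/3 = 8/3. Minimum is 8/3 at row 2 (u2 leaves); pivot element 3.
Pivot on row 2; the Z-row RHS becomes 0 − (-5)·(8/3) = 40/3.

40/3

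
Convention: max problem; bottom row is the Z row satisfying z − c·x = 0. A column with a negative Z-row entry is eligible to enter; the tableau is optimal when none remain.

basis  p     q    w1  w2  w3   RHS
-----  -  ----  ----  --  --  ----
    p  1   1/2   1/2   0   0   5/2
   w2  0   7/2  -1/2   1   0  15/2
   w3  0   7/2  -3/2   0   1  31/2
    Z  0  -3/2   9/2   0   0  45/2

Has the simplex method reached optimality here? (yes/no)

no

The Z-row has a negative entry -3/2 in column q, so it is not optimal.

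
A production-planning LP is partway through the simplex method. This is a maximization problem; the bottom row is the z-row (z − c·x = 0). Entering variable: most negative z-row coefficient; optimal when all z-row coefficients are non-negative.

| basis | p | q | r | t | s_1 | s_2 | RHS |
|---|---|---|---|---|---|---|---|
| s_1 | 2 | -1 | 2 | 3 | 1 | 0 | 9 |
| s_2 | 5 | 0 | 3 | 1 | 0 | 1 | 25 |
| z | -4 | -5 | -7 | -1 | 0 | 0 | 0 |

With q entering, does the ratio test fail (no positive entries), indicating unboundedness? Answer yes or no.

Every constraint-row entry in column q is ≤ 0, so increasing q is unbounded.

yes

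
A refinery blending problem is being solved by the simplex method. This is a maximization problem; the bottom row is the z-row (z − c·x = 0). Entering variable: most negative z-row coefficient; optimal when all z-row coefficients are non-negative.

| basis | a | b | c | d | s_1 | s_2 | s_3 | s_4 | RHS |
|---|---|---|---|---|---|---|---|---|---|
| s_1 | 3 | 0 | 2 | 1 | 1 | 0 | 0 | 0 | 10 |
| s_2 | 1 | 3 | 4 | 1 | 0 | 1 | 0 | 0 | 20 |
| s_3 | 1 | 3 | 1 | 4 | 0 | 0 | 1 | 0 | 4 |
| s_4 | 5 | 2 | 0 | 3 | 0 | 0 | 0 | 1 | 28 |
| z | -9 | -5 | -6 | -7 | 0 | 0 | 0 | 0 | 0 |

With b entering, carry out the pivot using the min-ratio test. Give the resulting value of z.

Ratio test on column b — row 1: entry 0 ≤ 0; row 2: 20/3 = 20/3; row 3: 4/3 = 4/3; row 4: 28/2 = 14. Minimum is 4/3 at row 3 (s_3 leaves); pivot element 3.
Pivot on row 3; the z-row RHS becomes 0 − (-5)·(4/3) = 20/3.

20/3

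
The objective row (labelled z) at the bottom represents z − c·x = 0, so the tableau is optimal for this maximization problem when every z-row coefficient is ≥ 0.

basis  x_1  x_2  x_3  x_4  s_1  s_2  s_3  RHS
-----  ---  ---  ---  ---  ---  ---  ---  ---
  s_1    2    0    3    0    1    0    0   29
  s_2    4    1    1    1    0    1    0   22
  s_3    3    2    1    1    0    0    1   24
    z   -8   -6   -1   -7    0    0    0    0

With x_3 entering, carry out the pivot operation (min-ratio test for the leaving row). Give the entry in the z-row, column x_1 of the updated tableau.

-22/3

Ratio test on column x_3 — row 1: 29/3 = 29/3; row 2: 22/1 = 22; row 3: 24/1 = 24. Minimum is 29/3 at row 1 (s_1 leaves); pivot element 3.
Divide row 1 by 3; eliminate column x_3 from the other rows.
z-row update in column x_1: -8 − (-1)·(2/3) = -22/3.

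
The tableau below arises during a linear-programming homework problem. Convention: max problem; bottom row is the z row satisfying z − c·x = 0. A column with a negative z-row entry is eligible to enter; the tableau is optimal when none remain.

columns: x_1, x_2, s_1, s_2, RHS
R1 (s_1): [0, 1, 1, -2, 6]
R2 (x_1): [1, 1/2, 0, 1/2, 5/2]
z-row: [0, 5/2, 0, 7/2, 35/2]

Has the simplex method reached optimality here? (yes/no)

yes

Every z-row coefficient is ≥ 0, so the tableau is optimal.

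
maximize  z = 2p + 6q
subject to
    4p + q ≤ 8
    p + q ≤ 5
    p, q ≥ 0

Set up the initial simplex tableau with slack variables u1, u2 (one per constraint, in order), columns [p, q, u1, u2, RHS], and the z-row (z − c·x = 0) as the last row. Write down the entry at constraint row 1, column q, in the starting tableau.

1

Constraint 1 has coefficient 1 on q.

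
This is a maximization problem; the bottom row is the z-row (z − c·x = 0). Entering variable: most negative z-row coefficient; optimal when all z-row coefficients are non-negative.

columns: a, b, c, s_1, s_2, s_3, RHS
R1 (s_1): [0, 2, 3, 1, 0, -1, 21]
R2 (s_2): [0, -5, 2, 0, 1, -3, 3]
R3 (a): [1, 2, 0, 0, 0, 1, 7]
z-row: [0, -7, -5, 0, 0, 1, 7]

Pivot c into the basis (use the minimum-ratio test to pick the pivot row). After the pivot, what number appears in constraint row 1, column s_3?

7/2

Ratio test on column c — row 1: 21/3 = 7; row 2: 3/2 = 3/2; row 3: entry 0 ≤ 0. Minimum is 3/2 at row 2 (s_2 leaves); pivot element 2.
Divide row 2 by 2; eliminate column c from the other rows.
Row 1 update in column s_3: -1 − 3·(-3/2) = 7/2.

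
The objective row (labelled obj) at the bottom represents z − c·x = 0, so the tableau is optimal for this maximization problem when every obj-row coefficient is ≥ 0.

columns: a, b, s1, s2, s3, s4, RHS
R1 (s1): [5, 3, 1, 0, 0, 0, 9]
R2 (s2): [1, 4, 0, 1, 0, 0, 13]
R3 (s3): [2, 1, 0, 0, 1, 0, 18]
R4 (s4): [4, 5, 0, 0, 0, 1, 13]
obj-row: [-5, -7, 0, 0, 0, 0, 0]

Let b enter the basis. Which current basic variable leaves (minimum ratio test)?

Column b entries and ratios — s1: 9/3 = 3; s2: 13/4 = 13/4; s3: 18/1 = 18; s4: 13/5 = 13/5.
Smallest ratio is 13/5 in the row of s4, so s4 leaves.

s4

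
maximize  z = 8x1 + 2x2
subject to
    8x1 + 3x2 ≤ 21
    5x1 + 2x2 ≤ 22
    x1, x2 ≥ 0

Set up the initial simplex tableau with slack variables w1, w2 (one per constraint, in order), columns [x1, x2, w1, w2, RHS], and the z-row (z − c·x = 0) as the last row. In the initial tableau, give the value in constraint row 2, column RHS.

22

The RHS of constraint 2 is b_2 = 22.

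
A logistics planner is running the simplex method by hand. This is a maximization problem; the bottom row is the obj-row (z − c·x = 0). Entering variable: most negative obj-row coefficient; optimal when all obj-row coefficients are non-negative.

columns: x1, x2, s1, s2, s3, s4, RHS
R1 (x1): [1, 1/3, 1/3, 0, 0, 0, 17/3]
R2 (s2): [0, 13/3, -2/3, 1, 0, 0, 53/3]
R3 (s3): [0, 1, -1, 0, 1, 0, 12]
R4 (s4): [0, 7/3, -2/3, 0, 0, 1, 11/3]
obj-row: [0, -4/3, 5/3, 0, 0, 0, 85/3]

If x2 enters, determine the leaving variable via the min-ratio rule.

Column x2 entries and ratios — x1: (17/3)/(1/3) = 17; s2: (53/3)/(13/3) = 53/13; s3: 12/1 = 12; s4: (11/3)/(7/3) = 11/7.
Smallest ratio is 11/7 in the row of s4, so s4 leaves.

s4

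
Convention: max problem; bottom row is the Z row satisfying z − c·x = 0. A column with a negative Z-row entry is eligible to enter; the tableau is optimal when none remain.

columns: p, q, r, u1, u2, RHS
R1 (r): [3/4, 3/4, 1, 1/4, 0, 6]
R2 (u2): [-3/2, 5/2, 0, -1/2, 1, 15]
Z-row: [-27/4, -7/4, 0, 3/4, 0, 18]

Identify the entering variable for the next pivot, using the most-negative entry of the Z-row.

p

Negative Z-row entries: p: -27/4, q: -7/4.
The most negative is -27/4 in column p, so p enters.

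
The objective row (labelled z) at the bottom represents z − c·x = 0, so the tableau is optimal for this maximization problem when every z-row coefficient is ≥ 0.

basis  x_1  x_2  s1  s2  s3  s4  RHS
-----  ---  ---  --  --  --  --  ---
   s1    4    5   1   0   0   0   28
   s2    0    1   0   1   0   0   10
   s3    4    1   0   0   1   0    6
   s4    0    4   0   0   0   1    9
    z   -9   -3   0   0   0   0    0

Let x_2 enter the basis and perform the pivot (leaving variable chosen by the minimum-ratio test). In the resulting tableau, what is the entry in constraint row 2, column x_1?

Ratio test on column x_2 — row 1: 28/5 = 28/5; row 2: 10/1 = 10; row 3: 6/1 = 6; row 4: 9/4 = 9/4. Minimum is 9/4 at row 4 (s4 leaves); pivot element 4.
Divide row 4 by 4; eliminate column x_2 from the other rows.
Row 2 update in column x_1: 0 − 1·0 = 0.

0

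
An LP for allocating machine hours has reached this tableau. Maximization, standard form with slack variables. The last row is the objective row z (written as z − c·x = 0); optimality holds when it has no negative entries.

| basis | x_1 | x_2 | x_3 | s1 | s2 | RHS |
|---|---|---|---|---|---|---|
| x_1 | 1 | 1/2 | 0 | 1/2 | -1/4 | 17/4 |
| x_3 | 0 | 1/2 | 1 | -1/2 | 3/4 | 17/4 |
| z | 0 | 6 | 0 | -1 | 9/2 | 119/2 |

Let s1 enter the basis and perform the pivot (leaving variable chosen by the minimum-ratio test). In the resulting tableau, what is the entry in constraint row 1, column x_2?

1

Ratio test on column s1 — row 1: (17/4)/(1/2) = 17/2; row 2: entry -1/2 ≤ 0. Minimum is 17/2 at row 1 (x_1 leaves); pivot element 1/2.
Divide row 1 by 1/2; eliminate column s1 from the other rows.
In the new row 1, the x_2 entry is the old entry divided by the pivot: (1/2)/(1/2) = 1.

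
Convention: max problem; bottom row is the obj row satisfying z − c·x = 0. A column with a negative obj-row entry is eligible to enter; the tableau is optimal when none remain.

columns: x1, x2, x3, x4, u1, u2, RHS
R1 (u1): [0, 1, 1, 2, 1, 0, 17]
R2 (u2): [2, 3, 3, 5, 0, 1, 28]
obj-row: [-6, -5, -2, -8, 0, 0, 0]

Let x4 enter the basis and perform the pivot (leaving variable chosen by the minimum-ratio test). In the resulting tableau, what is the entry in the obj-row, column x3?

Ratio test on column x4 — row 1: 17/2 = 17/2; row 2: 28/5 = 28/5. Minimum is 28/5 at row 2 (u2 leaves); pivot element 5.
Divide row 2 by 5; eliminate column x4 from the other rows.
obj-row update in column x3: -2 − (-8)·(3/5) = 14/5.

14/5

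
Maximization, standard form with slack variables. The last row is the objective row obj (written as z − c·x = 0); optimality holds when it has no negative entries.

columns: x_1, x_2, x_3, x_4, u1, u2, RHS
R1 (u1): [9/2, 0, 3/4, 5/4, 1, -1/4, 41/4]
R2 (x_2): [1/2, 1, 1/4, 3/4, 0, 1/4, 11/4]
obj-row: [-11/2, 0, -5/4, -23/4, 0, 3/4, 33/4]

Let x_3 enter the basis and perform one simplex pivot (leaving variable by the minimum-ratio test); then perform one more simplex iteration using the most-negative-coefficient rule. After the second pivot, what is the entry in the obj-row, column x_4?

-3

Ratio test on column x_3 — row 1: (41/4)/(3/4) = 41/3; row 2: (11/4)/(1/4) = 11. Minimum is 11 at row 2 (x_2 leaves); pivot element 1/4.
Divide row 2 by 1/4; eliminate column x_3 from the other rows.
Second iteration: most negative obj-row entry is -3 in column x_1, so x_1 enters.
Ratio test on column x_1 — row 1: 2/3 = 2/3; row 2: 11/2 = 11/2. Minimum is 2/3 at row 1 (u1 leaves); pivot element 3.
Divide row 1 by 3; eliminate column x_1 from the other rows.
After both pivots, the entry at the obj-row, column x_4 is -3.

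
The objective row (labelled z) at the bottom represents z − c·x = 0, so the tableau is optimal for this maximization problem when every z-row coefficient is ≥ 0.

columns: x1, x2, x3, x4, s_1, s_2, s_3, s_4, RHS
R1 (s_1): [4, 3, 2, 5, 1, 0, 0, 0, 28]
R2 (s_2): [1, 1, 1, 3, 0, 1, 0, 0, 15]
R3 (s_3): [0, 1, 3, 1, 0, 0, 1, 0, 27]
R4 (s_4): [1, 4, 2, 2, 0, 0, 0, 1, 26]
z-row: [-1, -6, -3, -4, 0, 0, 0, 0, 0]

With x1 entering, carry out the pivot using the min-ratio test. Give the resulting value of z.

7

Ratio test on column x1 — row 1: 28/4 = 7; row 2: 15/1 = 15; row 3: entry 0 ≤ 0; row 4: 26/1 = 26. Minimum is 7 at row 1 (s_1 leaves); pivot element 4.
Pivot on row 1; the z-row RHS becomes 0 − (-1)·7 = 7.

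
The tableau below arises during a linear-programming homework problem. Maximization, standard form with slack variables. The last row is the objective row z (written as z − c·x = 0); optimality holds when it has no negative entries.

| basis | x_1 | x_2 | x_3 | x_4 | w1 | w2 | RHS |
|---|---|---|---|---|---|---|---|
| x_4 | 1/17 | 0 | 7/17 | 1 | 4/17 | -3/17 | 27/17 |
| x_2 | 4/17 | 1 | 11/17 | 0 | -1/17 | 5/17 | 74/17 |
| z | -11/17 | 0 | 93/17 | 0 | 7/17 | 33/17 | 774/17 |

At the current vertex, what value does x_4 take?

27/17

x_4 is basic (row 1); its value is the RHS of that row, 27/17.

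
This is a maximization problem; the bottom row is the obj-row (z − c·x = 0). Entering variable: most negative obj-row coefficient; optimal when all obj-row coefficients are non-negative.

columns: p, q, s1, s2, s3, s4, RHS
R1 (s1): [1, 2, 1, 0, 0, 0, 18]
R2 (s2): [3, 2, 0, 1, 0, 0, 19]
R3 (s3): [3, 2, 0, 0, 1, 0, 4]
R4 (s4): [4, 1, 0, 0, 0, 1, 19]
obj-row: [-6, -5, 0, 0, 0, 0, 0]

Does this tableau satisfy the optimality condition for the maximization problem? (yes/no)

The obj-row has a negative entry -6 in column p, so it is not optimal.

no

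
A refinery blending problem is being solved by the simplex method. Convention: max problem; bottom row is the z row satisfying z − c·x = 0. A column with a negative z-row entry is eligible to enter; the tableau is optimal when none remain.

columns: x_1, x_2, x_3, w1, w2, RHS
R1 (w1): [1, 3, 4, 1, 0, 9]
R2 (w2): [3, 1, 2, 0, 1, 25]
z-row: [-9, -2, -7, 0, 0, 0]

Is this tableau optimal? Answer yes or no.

The z-row has a negative entry -9 in column x_1, so it is not optimal.

no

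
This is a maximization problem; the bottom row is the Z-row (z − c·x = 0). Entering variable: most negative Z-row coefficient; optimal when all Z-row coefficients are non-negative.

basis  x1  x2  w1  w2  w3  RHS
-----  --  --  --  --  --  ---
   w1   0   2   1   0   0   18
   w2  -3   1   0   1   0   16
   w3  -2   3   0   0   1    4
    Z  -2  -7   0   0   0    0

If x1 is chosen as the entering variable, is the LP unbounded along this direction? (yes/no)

yes

Every constraint-row entry in column x1 is ≤ 0, so increasing x1 is unbounded.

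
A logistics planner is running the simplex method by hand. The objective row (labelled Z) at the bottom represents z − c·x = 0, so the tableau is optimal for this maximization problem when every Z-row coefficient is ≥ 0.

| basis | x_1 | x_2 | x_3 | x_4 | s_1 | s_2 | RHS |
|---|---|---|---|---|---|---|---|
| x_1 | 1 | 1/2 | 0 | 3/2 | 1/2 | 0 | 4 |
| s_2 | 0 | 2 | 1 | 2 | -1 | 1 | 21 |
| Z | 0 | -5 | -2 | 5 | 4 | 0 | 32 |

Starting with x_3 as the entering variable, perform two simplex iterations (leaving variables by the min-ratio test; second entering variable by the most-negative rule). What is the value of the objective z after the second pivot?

Ratio test on column x_3 — row 1: entry 0 ≤ 0; row 2: 21/1 = 21. Minimum is 21 at row 2 (s_2 leaves); pivot element 1.
Pivot on row 2; the Z-row RHS becomes 32 − (-2)·21 = 74.
Next entering variable (most negative Z-row entry -1): x_2.
Ratio test on column x_2 — row 1: 4/(1/2) = 8; row 2: 21/2 = 21/2. Minimum is 8 at row 1 (x_1 leaves); pivot element 1/2.
After the second pivot the Z-row RHS is 74 − (-1)·8 = 82.

82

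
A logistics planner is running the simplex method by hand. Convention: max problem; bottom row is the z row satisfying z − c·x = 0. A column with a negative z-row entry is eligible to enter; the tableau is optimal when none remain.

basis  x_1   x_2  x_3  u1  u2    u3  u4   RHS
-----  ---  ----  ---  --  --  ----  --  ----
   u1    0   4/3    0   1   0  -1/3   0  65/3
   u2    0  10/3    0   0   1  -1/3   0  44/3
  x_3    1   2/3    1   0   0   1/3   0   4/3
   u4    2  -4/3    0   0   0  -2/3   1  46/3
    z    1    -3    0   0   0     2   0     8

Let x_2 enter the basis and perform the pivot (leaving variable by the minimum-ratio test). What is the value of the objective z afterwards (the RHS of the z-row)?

Ratio test on column x_2 — row 1: (65/3)/(4/3) = 65/4; row 2: (44/3)/(10/3) = 22/5; row 3: (4/3)/(2/3) = 2; row 4: entry -4/3 ≤ 0. Minimum is 2 at row 3 (x_3 leaves); pivot element 2/3.
Pivot on row 3; the z-row RHS becomes 8 − (-3)·2 = 14.

14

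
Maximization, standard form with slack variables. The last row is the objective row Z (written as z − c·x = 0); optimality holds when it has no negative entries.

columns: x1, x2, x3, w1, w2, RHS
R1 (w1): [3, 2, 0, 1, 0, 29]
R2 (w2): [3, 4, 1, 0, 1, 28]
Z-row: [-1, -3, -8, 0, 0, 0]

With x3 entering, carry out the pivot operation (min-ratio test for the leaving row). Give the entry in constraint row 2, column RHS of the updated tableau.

28

Ratio test on column x3 — row 1: entry 0 ≤ 0; row 2: 28/1 = 28. Minimum is 28 at row 2 (w2 leaves); pivot element 1.
Divide row 2 by 1; eliminate column x3 from the other rows.
In the new row 2, the RHS entry is the old entry divided by the pivot: 28/1 = 28.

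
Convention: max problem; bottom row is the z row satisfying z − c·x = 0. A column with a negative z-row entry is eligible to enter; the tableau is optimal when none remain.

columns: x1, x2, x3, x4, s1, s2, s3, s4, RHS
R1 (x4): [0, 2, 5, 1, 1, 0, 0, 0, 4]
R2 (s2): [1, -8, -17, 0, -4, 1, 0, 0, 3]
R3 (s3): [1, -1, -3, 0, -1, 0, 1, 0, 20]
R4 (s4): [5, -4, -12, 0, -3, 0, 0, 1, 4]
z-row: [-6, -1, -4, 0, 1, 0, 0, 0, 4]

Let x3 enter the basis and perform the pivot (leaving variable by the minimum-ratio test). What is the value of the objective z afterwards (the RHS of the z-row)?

Ratio test on column x3 — row 1: 4/5 = 4/5; row 2: entry -17 ≤ 0; row 3: entry -3 ≤ 0; row 4: entry -12 ≤ 0. Minimum is 4/5 at row 1 (x4 leaves); pivot element 5.
Pivot on row 1; the z-row RHS becomes 4 − (-4)·(4/5) = 36/5.

36/5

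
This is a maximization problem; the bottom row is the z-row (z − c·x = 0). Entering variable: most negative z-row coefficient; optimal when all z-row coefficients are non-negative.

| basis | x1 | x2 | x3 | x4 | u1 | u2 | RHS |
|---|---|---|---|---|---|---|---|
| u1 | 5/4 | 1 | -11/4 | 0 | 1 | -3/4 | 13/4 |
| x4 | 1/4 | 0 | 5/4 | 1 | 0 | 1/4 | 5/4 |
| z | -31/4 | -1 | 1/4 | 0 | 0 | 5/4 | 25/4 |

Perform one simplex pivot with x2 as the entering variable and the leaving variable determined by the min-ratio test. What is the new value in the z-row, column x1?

Ratio test on column x2 — row 1: (13/4)/1 = 13/4; row 2: entry 0 ≤ 0. Minimum is 13/4 at row 1 (u1 leaves); pivot element 1.
Divide row 1 by 1; eliminate column x2 from the other rows.
z-row update in column x1: -31/4 − (-1)·(5/4) = -13/2.

-13/2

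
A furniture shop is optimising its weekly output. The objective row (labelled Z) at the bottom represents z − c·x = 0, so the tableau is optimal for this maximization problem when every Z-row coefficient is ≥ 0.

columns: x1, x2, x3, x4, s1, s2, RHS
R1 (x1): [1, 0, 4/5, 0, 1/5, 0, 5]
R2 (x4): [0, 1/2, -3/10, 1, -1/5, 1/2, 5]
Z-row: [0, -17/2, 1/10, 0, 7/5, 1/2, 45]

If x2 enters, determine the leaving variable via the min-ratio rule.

x4

Column x2 entries and ratios — x1: 0 ≤ 0, skip; x4: 5/(1/2) = 10.
Smallest ratio is 10 in the row of x4, so x4 leaves.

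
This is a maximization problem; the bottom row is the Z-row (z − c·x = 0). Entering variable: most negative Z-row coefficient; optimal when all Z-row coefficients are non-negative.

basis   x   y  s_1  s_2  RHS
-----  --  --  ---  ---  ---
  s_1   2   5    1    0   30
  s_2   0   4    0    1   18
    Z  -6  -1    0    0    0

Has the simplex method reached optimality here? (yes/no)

The Z-row has a negative entry -6 in column x, so it is not optimal.

no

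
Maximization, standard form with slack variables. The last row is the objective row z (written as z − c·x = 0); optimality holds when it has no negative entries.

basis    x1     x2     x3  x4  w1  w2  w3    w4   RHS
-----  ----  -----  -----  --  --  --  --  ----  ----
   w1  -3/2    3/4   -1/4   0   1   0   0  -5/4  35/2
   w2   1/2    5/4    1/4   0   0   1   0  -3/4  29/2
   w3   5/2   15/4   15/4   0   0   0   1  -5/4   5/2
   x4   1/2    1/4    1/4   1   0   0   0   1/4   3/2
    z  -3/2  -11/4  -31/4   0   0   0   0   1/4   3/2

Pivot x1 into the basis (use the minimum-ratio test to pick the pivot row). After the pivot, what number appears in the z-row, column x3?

-11/2

Ratio test on column x1 — row 1: entry -3/2 ≤ 0; row 2: (29/2)/(1/2) = 29; row 3: (5/2)/(5/2) = 1; row 4: (3/2)/(1/2) = 3. Minimum is 1 at row 3 (w3 leaves); pivot element 5/2.
Divide row 3 by 5/2; eliminate column x1 from the other rows.
z-row update in column x3: -31/4 − (-3/2)·(3/2) = -11/2.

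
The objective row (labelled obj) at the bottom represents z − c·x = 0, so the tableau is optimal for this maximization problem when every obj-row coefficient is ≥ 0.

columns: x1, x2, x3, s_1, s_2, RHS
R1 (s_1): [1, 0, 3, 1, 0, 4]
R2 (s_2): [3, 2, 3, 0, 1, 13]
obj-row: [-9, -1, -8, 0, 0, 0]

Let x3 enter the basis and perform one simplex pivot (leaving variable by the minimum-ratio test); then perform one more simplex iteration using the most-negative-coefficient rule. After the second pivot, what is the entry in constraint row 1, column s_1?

1

Ratio test on column x3 — row 1: 4/3 = 4/3; row 2: 13/3 = 13/3. Minimum is 4/3 at row 1 (s_1 leaves); pivot element 3.
Divide row 1 by 3; eliminate column x3 from the other rows.
Second iteration: most negative obj-row entry is -19/3 in column x1, so x1 enters.
Ratio test on column x1 — row 1: (4/3)/(1/3) = 4; row 2: 9/2 = 9/2. Minimum is 4 at row 1 (x3 leaves); pivot element 1/3.
Divide row 1 by 1/3; eliminate column x1 from the other rows.
After both pivots, the entry at constraint row 1, column s_1 is 1.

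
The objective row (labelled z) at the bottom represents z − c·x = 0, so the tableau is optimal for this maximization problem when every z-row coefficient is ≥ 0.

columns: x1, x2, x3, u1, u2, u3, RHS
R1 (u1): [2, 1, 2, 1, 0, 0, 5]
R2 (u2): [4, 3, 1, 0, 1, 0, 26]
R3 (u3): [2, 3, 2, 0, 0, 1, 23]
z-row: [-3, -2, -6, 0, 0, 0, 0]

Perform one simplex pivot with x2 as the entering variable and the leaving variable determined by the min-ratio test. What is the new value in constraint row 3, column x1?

Ratio test on column x2 — row 1: 5/1 = 5; row 2: 26/3 = 26/3; row 3: 23/3 = 23/3. Minimum is 5 at row 1 (u1 leaves); pivot element 1.
Divide row 1 by 1; eliminate column x2 from the other rows.
Row 3 update in column x1: 2 − 3·2 = -4.

-4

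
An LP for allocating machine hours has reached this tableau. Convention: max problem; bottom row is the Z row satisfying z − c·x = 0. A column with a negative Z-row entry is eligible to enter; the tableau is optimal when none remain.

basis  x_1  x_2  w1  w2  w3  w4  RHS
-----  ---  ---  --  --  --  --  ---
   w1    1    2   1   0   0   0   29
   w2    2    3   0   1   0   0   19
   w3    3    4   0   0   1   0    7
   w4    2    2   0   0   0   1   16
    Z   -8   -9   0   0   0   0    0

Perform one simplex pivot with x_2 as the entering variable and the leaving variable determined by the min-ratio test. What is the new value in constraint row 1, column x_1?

Ratio test on column x_2 — row 1: 29/2 = 29/2; row 2: 19/3 = 19/3; row 3: 7/4 = 7/4; row 4: 16/2 = 8. Minimum is 7/4 at row 3 (w3 leaves); pivot element 4.
Divide row 3 by 4; eliminate column x_2 from the other rows.
Row 1 update in column x_1: 1 − 2·(3/4) = -1/2.

-1/2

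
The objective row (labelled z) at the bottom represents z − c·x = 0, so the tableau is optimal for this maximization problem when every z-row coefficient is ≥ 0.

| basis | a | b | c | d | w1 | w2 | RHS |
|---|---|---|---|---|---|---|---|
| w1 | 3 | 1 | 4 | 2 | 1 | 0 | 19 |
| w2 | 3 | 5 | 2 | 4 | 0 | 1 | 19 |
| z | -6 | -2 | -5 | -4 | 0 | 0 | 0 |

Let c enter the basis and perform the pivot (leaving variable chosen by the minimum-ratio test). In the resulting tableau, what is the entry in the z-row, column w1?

5/4

Ratio test on column c — row 1: 19/4 = 19/4; row 2: 19/2 = 19/2. Minimum is 19/4 at row 1 (w1 leaves); pivot element 4.
Divide row 1 by 4; eliminate column c from the other rows.
z-row update in column w1: 0 − (-5)·(1/4) = 5/4.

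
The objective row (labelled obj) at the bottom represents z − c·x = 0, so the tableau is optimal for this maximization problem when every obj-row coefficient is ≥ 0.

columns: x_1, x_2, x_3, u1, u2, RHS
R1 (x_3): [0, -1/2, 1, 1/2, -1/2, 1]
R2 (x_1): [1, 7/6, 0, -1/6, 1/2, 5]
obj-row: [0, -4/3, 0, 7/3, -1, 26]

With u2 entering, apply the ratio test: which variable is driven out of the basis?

Column u2 entries and ratios — x_3: -1/2 ≤ 0, skip; x_1: 5/(1/2) = 10.
Smallest ratio is 10 in the row of x_1, so x_1 leaves.

x_1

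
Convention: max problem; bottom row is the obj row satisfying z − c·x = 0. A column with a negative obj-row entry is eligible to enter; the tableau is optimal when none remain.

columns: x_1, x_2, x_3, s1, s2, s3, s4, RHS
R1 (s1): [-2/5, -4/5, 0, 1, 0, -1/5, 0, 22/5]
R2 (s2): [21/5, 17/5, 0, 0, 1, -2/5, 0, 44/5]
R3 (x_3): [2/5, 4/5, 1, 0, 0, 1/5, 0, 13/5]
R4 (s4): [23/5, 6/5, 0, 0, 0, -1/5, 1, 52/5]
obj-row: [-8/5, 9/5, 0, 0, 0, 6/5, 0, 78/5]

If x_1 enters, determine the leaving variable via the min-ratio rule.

Column x_1 entries and ratios — s1: -2/5 ≤ 0, skip; s2: (44/5)/(21/5) = 44/21; x_3: (13/5)/(2/5) = 13/2; s4: (52/5)/(23/5) = 52/23.
Smallest ratio is 44/21 in the row of s2, so s2 leaves.

s2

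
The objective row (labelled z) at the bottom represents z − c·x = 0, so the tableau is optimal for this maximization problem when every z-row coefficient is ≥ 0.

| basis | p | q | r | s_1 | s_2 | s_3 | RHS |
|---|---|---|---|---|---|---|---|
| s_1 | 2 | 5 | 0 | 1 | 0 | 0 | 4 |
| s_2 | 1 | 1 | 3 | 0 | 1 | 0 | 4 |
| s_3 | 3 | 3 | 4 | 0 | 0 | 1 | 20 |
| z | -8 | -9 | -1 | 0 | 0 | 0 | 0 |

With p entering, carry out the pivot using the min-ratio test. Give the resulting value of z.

16

Ratio test on column p — row 1: 4/2 = 2; row 2: 4/1 = 4; row 3: 20/3 = 20/3. Minimum is 2 at row 1 (s_1 leaves); pivot element 2.
Pivot on row 1; the z-row RHS becomes 0 − (-8)·2 = 16.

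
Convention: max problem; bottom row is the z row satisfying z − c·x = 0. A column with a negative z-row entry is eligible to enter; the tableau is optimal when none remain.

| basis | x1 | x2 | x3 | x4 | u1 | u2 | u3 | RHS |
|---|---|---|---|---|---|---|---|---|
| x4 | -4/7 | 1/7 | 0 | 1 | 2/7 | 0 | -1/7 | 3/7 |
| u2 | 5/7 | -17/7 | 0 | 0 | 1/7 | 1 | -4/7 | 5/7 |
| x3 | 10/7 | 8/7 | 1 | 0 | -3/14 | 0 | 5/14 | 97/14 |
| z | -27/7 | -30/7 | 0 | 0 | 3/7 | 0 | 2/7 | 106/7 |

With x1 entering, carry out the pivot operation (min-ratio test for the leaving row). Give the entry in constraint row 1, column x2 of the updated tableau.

Ratio test on column x1 — row 1: entry -4/7 ≤ 0; row 2: (5/7)/(5/7) = 1; row 3: (97/14)/(10/7) = 97/20. Minimum is 1 at row 2 (u2 leaves); pivot element 5/7.
Divide row 2 by 5/7; eliminate column x1 from the other rows.
Row 1 update in column x2: 1/7 − (-4/7)·(-17/5) = -9/5.

-9/5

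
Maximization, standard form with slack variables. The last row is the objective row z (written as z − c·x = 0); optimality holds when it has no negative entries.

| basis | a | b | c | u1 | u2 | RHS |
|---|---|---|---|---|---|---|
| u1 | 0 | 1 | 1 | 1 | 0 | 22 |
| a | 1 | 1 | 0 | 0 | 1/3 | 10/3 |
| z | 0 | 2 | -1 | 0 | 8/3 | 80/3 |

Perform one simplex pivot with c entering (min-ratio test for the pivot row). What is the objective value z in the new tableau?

Ratio test on column c — row 1: 22/1 = 22; row 2: entry 0 ≤ 0. Minimum is 22 at row 1 (u1 leaves); pivot element 1.
Pivot on row 1; the z-row RHS becomes 80/3 − (-1)·22 = 146/3.

146/3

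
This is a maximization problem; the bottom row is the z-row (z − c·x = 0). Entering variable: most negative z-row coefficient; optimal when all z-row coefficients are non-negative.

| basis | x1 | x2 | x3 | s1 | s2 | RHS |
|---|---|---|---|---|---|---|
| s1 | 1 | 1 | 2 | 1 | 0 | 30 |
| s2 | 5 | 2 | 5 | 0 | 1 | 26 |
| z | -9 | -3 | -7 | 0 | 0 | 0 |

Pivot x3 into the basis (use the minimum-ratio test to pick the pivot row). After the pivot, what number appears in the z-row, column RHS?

Ratio test on column x3 — row 1: 30/2 = 15; row 2: 26/5 = 26/5. Minimum is 26/5 at row 2 (s2 leaves); pivot element 5.
Divide row 2 by 5; eliminate column x3 from the other rows.
z-row update in column RHS: 0 − (-7)·(26/5) = 182/5.

182/5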